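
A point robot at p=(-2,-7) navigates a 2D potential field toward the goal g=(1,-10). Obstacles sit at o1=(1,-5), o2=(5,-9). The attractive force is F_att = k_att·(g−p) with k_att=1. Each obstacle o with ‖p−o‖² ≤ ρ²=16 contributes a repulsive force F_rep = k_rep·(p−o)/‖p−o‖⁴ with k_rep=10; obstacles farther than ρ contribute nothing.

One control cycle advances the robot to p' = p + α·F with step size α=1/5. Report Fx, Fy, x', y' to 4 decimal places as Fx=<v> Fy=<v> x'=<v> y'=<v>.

Fx=2.8225 Fy=-3.1183 x'=-1.4355 y'=-7.6237

F_att = 1·(g−p) = 1·(3,-3) = (3.0000,-3.0000)
o1: d²=13 ≤ ρ²=16; F_rep = 10·(-3,-2)/13² = (-0.1775,-0.1183)
o2: d²=53 > ρ²=16 → inactive
F = F_att + ΣF_rep = (2.8225,-3.1183)
p' = p + 1/5·F = (-1.4355,-7.6237)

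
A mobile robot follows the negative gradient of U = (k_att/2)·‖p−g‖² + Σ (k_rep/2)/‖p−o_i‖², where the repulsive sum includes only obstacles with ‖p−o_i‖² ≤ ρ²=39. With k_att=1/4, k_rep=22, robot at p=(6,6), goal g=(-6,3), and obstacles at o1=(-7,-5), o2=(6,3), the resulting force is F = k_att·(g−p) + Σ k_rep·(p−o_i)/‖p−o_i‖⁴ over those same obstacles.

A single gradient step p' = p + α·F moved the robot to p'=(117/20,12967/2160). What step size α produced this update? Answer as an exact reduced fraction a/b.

F_att = 1/4·(g−p) = 1/4·(-12,-3) = (-3.0000,-0.7500)
o1: d²=290 > ρ²=39 → inactive
o2: d²=9 ≤ ρ²=39; F_rep = 22·(0,3)/9² = (0.0000,0.8148)
F = F_att + ΣF_rep = (-3.0000,0.0648)
Δp = p'−p = (-0.1500,0.0032); α = Δx/Fx = (-3/20) / (-3) = 1/20
check: Δy/Fy = (7/2160) / (7/108) = 1/20 ✓

α = 1/20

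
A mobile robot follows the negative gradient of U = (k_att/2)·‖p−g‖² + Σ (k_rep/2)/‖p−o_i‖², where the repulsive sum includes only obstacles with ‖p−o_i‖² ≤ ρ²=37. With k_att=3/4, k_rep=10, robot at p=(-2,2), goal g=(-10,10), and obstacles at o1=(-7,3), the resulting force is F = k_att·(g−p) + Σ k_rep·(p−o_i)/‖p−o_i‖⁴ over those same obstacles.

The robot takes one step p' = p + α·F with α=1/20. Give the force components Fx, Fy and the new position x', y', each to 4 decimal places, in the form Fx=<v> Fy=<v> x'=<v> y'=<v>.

Fx=-5.9260 Fy=5.9852 x'=-2.2963 y'=2.2993

F_att = 3/4·(g−p) = 3/4·(-8,8) = (-6.0000,6.0000)
o1: d²=26 ≤ ρ²=37; F_rep = 10·(5,-1)/26² = (0.0740,-0.0148)
F = F_att + ΣF_rep = (-5.9260,5.9852)
p' = p + 1/20·F = (-2.2963,2.2993)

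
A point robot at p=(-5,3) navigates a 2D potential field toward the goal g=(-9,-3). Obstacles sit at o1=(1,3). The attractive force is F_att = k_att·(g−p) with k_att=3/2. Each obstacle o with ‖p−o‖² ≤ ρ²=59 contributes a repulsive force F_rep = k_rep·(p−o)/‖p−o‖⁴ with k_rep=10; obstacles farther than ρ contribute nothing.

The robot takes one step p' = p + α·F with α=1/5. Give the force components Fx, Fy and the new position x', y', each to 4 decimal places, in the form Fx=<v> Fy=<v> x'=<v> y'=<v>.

F_att = 3/2·(g−p) = 3/2·(-4,-6) = (-6.0000,-9.0000)
o1: d²=36 ≤ ρ²=59; F_rep = 10·(-6,0)/36² = (-0.0463,0.0000)
F = F_att + ΣF_rep = (-6.0463,-9.0000)
p' = p + 1/5·F = (-6.2093,1.2000)

Fx=-6.0463 Fy=-9.0000 x'=-6.2093 y'=1.2000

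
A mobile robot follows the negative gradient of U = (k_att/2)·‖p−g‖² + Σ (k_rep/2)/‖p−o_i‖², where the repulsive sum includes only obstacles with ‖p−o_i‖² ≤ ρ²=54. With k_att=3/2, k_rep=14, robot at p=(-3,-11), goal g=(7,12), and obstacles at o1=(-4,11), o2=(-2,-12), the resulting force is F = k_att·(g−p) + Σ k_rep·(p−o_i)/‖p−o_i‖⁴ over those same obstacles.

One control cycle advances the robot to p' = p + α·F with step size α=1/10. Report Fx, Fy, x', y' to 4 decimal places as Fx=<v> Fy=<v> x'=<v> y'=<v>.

F_att = 3/2·(g−p) = 3/2·(10,23) = (15.0000,34.5000)
o1: d²=485 > ρ²=54 → inactive
o2: d²=2 ≤ ρ²=54; F_rep = 14·(-1,1)/2² = (-3.5000,3.5000)
F = F_att + ΣF_rep = (11.5000,38.0000)
p' = p + 1/10·F = (-1.8500,-7.2000)

Fx=11.5000 Fy=38.0000 x'=-1.8500 y'=-7.2000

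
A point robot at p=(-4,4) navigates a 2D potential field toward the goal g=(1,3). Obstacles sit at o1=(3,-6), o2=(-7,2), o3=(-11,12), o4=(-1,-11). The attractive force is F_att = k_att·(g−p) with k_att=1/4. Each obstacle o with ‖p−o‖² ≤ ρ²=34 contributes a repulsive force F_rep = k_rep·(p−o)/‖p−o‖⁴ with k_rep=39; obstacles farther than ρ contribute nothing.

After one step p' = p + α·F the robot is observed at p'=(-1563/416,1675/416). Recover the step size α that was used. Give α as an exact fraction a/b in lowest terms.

α = 1/8

F_att = 1/4·(g−p) = 1/4·(5,-1) = (1.2500,-0.2500)
o1: d²=149 > ρ²=34 → inactive
o2: d²=13 ≤ ρ²=34; F_rep = 39·(3,2)/13² = (0.6923,0.4615)
o3: d²=113 > ρ²=34 → inactive
o4: d²=234 > ρ²=34 → inactive
F = F_att + ΣF_rep = (1.9423,0.2115)
Δp = p'−p = (0.2428,0.0264); α = Δx/Fx = (101/416) / (101/52) = 1/8
check: Δy/Fy = (11/416) / (11/52) = 1/8 ✓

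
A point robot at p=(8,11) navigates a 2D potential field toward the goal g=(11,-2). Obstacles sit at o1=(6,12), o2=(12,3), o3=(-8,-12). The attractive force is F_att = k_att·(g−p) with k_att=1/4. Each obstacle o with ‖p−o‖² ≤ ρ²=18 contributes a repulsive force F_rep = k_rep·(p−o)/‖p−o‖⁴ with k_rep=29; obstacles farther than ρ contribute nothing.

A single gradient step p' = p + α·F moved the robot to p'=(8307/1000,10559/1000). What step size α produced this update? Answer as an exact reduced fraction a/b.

α = 1/10

F_att = 1/4·(g−p) = 1/4·(3,-13) = (0.7500,-3.2500)
o1: d²=5 ≤ ρ²=18; F_rep = 29·(2,-1)/5² = (2.3200,-1.1600)
o2: d²=80 > ρ²=18 → inactive
o3: d²=785 > ρ²=18 → inactive
F = F_att + ΣF_rep = (3.0700,-4.4100)
Δp = p'−p = (0.3070,-0.4410); α = Δx/Fx = (307/1000) / (307/100) = 1/10
check: Δy/Fy = (-441/1000) / (-441/100) = 1/10 ✓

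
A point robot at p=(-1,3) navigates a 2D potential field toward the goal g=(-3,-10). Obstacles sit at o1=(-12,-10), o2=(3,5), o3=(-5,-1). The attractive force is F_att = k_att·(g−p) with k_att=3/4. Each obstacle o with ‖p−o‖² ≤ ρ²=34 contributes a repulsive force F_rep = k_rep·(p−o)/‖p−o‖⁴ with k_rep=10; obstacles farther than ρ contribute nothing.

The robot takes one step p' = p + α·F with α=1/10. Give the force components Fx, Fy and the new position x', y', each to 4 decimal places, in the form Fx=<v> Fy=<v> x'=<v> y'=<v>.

Fx=-1.5609 Fy=-9.7609 x'=-1.1561 y'=2.0239

F_att = 3/4·(g−p) = 3/4·(-2,-13) = (-1.5000,-9.7500)
o1: d²=290 > ρ²=34 → inactive
o2: d²=20 ≤ ρ²=34; F_rep = 10·(-4,-2)/20² = (-0.1000,-0.0500)
o3: d²=32 ≤ ρ²=34; F_rep = 10·(4,4)/32² = (0.0391,0.0391)
F = F_att + ΣF_rep = (-1.5609,-9.7609)
p' = p + 1/10·F = (-1.1561,2.0239)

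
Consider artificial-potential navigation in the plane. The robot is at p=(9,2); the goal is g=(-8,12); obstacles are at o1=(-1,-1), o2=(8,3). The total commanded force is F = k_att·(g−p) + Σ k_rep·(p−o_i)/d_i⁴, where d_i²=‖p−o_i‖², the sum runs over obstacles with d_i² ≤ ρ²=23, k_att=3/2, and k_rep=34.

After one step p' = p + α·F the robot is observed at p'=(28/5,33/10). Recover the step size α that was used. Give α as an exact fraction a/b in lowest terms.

F_att = 3/2·(g−p) = 3/2·(-17,10) = (-25.5000,15.0000)
o1: d²=109 > ρ²=23 → inactive
o2: d²=2 ≤ ρ²=23; F_rep = 34·(1,-1)/2² = (8.5000,-8.5000)
F = F_att + ΣF_rep = (-17.0000,6.5000)
Δp = p'−p = (-3.4000,1.3000); α = Δx/Fx = (-17/5) / (-17) = 1/5
check: Δy/Fy = (13/10) / (13/2) = 1/5 ✓

α = 1/5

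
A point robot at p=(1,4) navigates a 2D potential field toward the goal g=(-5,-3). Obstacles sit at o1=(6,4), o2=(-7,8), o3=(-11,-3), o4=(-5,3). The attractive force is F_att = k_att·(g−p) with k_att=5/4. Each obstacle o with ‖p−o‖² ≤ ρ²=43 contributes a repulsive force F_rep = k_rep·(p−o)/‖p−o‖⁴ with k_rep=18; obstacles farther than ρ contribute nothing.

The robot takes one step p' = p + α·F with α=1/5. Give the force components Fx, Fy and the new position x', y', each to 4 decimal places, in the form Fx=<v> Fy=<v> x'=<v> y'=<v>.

Fx=-7.5651 Fy=-8.7369 x'=-0.5130 y'=2.2526

F_att = 5/4·(g−p) = 5/4·(-6,-7) = (-7.5000,-8.7500)
o1: d²=25 ≤ ρ²=43; F_rep = 18·(-5,0)/25² = (-0.1440,0.0000)
o2: d²=80 > ρ²=43 → inactive
o3: d²=193 > ρ²=43 → inactive
o4: d²=37 ≤ ρ²=43; F_rep = 18·(6,1)/37² = (0.0789,0.0131)
F = F_att + ΣF_rep = (-7.5651,-8.7369)
p' = p + 1/5·F = (-0.5130,2.2526)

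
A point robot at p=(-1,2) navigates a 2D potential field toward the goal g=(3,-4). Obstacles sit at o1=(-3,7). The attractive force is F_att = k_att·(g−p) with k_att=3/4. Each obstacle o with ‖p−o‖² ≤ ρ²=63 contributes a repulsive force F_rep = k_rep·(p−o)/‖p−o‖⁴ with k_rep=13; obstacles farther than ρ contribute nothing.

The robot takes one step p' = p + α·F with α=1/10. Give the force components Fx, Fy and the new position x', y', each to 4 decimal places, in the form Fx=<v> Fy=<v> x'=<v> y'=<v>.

Fx=3.0309 Fy=-4.5773 x'=-0.6969 y'=1.5423

F_att = 3/4·(g−p) = 3/4·(4,-6) = (3.0000,-4.5000)
o1: d²=29 ≤ ρ²=63; F_rep = 13·(2,-5)/29² = (0.0309,-0.0773)
F = F_att + ΣF_rep = (3.0309,-4.5773)
p' = p + 1/10·F = (-0.6969,1.5423)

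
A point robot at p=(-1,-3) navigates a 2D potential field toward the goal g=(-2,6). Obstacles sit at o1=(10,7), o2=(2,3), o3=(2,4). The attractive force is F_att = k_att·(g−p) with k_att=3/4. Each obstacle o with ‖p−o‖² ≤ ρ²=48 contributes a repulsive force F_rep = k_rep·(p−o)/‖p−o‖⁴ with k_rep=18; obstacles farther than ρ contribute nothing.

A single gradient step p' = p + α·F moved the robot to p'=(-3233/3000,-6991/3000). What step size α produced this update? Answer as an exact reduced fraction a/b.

F_att = 3/4·(g−p) = 3/4·(-1,9) = (-0.7500,6.7500)
o1: d²=221 > ρ²=48 → inactive
o2: d²=45 ≤ ρ²=48; F_rep = 18·(-3,-6)/45² = (-0.0267,-0.0533)
o3: d²=58 > ρ²=48 → inactive
F = F_att + ΣF_rep = (-0.7767,6.6967)
Δp = p'−p = (-0.0777,0.6697); α = Δx/Fx = (-233/3000) / (-233/300) = 1/10
check: Δy/Fy = (2009/3000) / (2009/300) = 1/10 ✓

α = 1/10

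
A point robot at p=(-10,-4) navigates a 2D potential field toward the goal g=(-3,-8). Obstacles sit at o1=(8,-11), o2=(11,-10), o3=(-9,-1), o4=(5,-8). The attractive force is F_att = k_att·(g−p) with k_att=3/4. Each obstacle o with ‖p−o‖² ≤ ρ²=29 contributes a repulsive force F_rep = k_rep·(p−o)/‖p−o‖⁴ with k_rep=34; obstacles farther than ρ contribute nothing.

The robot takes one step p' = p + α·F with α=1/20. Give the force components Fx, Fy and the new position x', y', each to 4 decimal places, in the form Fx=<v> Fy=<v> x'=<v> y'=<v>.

F_att = 3/4·(g−p) = 3/4·(7,-4) = (5.2500,-3.0000)
o1: d²=373 > ρ²=29 → inactive
o2: d²=477 > ρ²=29 → inactive
o3: d²=10 ≤ ρ²=29; F_rep = 34·(-1,-3)/10² = (-0.3400,-1.0200)
o4: d²=241 > ρ²=29 → inactive
F = F_att + ΣF_rep = (4.9100,-4.0200)
p' = p + 1/20·F = (-9.7545,-4.2010)

Fx=4.9100 Fy=-4.0200 x'=-9.7545 y'=-4.2010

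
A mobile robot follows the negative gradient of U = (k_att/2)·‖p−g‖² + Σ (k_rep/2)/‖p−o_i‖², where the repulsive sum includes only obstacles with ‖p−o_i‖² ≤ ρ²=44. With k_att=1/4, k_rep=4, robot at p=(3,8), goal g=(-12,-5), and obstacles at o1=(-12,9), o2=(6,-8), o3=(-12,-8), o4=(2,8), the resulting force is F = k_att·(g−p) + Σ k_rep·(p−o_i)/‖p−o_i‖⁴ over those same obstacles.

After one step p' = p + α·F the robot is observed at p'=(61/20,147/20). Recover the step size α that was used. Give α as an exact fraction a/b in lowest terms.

F_att = 1/4·(g−p) = 1/4·(-15,-13) = (-3.7500,-3.2500)
o1: d²=226 > ρ²=44 → inactive
o2: d²=265 > ρ²=44 → inactive
o3: d²=481 > ρ²=44 → inactive
o4: d²=1 ≤ ρ²=44; F_rep = 4·(1,0)/1² = (4.0000,0.0000)
F = F_att + ΣF_rep = (0.2500,-3.2500)
Δp = p'−p = (0.0500,-0.6500); α = Δx/Fx = (1/20) / (1/4) = 1/5
check: Δy/Fy = (-13/20) / (-13/4) = 1/5 ✓

α = 1/5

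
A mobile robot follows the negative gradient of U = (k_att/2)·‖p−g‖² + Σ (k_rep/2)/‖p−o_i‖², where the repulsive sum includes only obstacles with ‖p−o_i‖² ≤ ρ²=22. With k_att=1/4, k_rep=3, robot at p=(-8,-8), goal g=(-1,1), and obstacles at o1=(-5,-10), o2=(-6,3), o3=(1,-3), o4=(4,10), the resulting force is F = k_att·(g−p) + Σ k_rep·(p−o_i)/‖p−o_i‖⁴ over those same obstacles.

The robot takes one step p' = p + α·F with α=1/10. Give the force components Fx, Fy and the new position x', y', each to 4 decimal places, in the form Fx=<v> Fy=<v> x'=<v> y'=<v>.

Fx=1.6967 Fy=2.2855 x'=-7.8303 y'=-7.7714

F_att = 1/4·(g−p) = 1/4·(7,9) = (1.7500,2.2500)
o1: d²=13 ≤ ρ²=22; F_rep = 3·(-3,2)/13² = (-0.0533,0.0355)
o2: d²=125 > ρ²=22 → inactive
o3: d²=106 > ρ²=22 → inactive
o4: d²=468 > ρ²=22 → inactive
F = F_att + ΣF_rep = (1.6967,2.2855)
p' = p + 1/10·F = (-7.8303,-7.7714)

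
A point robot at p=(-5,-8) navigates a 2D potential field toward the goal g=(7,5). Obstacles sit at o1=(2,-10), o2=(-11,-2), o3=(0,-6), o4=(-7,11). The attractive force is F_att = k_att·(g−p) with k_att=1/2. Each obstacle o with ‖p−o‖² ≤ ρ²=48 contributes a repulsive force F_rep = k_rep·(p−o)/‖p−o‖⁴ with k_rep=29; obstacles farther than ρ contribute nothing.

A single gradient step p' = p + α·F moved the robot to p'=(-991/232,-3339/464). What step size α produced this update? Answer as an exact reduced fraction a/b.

F_att = 1/2·(g−p) = 1/2·(12,13) = (6.0000,6.5000)
o1: d²=53 > ρ²=48 → inactive
o2: d²=72 > ρ²=48 → inactive
o3: d²=29 ≤ ρ²=48; F_rep = 29·(-5,-2)/29² = (-0.1724,-0.0690)
o4: d²=365 > ρ²=48 → inactive
F = F_att + ΣF_rep = (5.8276,6.4310)
Δp = p'−p = (0.7284,0.8039); α = Δx/Fx = (169/232) / (169/29) = 1/8
check: Δy/Fy = (373/464) / (373/58) = 1/8 ✓

α = 1/8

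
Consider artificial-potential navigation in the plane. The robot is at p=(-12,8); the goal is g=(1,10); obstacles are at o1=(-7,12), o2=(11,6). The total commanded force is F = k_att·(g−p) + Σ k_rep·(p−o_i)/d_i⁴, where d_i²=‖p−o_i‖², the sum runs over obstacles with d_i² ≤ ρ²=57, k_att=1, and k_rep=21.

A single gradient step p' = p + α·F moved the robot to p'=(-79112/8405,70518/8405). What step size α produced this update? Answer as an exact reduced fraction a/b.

F_att = 1·(g−p) = 1·(13,2) = (13.0000,2.0000)
o1: d²=41 ≤ ρ²=57; F_rep = 21·(-5,-4)/41² = (-0.0625,-0.0500)
o2: d²=533 > ρ²=57 → inactive
F = F_att + ΣF_rep = (12.9375,1.9500)
Δp = p'−p = (2.5875,0.3900); α = Δx/Fx = (21748/8405) / (21748/1681) = 1/5
check: Δy/Fy = (3278/8405) / (3278/1681) = 1/5 ✓

α = 1/5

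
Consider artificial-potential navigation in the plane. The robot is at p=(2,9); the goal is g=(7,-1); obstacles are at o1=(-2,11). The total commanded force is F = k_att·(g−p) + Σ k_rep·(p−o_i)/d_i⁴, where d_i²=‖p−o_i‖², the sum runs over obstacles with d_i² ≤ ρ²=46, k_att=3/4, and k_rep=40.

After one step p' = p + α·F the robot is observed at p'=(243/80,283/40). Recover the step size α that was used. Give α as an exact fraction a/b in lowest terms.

α = 1/4

F_att = 3/4·(g−p) = 3/4·(5,-10) = (3.7500,-7.5000)
o1: d²=20 ≤ ρ²=46; F_rep = 40·(4,-2)/20² = (0.4000,-0.2000)
F = F_att + ΣF_rep = (4.1500,-7.7000)
Δp = p'−p = (1.0375,-1.9250); α = Δx/Fx = (83/80) / (83/20) = 1/4
check: Δy/Fy = (-77/40) / (-77/10) = 1/4 ✓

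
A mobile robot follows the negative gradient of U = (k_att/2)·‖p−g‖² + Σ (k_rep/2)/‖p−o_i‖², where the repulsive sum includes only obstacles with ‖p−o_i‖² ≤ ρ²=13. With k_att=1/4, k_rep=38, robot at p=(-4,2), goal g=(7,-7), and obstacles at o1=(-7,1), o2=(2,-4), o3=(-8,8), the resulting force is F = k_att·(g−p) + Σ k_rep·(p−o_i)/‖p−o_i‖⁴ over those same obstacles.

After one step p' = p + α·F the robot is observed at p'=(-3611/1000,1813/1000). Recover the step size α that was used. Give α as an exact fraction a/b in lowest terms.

F_att = 1/4·(g−p) = 1/4·(11,-9) = (2.7500,-2.2500)
o1: d²=10 ≤ ρ²=13; F_rep = 38·(3,1)/10² = (1.1400,0.3800)
o2: d²=72 > ρ²=13 → inactive
o3: d²=52 > ρ²=13 → inactive
F = F_att + ΣF_rep = (3.8900,-1.8700)
Δp = p'−p = (0.3890,-0.1870); α = Δx/Fx = (389/1000) / (389/100) = 1/10
check: Δy/Fy = (-187/1000) / (-187/100) = 1/10 ✓

α = 1/10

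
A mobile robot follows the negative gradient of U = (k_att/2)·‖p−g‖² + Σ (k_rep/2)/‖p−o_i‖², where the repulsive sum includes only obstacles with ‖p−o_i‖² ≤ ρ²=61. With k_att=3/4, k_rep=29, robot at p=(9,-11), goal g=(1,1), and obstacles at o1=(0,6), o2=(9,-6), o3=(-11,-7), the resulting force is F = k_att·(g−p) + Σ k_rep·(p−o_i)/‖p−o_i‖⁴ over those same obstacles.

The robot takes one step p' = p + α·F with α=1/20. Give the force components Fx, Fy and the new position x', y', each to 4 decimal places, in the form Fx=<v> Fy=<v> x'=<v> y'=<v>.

Fx=-6.0000 Fy=8.7680 x'=8.7000 y'=-10.5616

F_att = 3/4·(g−p) = 3/4·(-8,12) = (-6.0000,9.0000)
o1: d²=370 > ρ²=61 → inactive
o2: d²=25 ≤ ρ²=61; F_rep = 29·(0,-5)/25² = (0.0000,-0.2320)
o3: d²=416 > ρ²=61 → inactive
F = F_att + ΣF_rep = (-6.0000,8.7680)
p' = p + 1/20·F = (8.7000,-10.5616)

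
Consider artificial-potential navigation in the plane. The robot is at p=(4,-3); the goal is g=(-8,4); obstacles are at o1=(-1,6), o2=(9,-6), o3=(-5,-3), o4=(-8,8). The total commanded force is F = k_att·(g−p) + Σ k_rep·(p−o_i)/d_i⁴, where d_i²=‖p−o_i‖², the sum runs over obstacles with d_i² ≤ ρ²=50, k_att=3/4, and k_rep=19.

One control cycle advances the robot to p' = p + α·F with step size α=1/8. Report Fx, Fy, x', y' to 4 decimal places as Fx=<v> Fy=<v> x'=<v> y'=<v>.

F_att = 3/4·(g−p) = 3/4·(-12,7) = (-9.0000,5.2500)
o1: d²=106 > ρ²=50 → inactive
o2: d²=34 ≤ ρ²=50; F_rep = 19·(-5,3)/34² = (-0.0822,0.0493)
o3: d²=81 > ρ²=50 → inactive
o4: d²=265 > ρ²=50 → inactive
F = F_att + ΣF_rep = (-9.0822,5.2993)
p' = p + 1/8·F = (2.8647,-2.3376)

Fx=-9.0822 Fy=5.2993 x'=2.8647 y'=-2.3376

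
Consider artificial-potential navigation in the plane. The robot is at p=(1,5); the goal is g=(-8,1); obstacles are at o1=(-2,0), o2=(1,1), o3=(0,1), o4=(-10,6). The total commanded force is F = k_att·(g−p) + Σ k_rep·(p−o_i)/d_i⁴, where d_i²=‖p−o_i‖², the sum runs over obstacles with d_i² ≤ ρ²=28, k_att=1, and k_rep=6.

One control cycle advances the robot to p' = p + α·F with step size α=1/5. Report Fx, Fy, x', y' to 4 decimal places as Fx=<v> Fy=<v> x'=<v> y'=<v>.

F_att = 1·(g−p) = 1·(-9,-4) = (-9.0000,-4.0000)
o1: d²=34 > ρ²=28 → inactive
o2: d²=16 ≤ ρ²=28; F_rep = 6·(0,4)/16² = (0.0000,0.0938)
o3: d²=17 ≤ ρ²=28; F_rep = 6·(1,4)/17² = (0.0208,0.0830)
o4: d²=122 > ρ²=28 → inactive
F = F_att + ΣF_rep = (-8.9792,-3.8232)
p' = p + 1/5·F = (-0.7958,4.2354)

Fx=-8.9792 Fy=-3.8232 x'=-0.7958 y'=4.2354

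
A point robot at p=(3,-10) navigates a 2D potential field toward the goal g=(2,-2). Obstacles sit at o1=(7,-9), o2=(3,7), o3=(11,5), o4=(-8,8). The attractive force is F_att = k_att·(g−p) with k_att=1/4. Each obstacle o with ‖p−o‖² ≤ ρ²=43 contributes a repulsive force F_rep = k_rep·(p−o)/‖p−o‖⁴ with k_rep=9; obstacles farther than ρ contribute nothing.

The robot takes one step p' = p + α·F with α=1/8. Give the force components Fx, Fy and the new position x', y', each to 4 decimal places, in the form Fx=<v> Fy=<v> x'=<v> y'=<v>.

F_att = 1/4·(g−p) = 1/4·(-1,8) = (-0.2500,2.0000)
o1: d²=17 ≤ ρ²=43; F_rep = 9·(-4,-1)/17² = (-0.1246,-0.0311)
o2: d²=289 > ρ²=43 → inactive
o3: d²=289 > ρ²=43 → inactive
o4: d²=445 > ρ²=43 → inactive
F = F_att + ΣF_rep = (-0.3746,1.9689)
p' = p + 1/8·F = (2.9532,-9.7539)

Fx=-0.3746 Fy=1.9689 x'=2.9532 y'=-9.7539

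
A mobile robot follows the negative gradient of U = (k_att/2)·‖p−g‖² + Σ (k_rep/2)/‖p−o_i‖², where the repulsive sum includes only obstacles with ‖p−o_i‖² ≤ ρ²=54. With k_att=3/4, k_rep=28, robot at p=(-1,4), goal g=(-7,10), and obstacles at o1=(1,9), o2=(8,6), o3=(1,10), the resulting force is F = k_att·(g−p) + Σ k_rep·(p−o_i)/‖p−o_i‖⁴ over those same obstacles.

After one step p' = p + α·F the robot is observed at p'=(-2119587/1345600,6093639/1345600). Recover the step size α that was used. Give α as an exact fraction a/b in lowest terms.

α = 1/8

F_att = 3/4·(g−p) = 3/4·(-6,6) = (-4.5000,4.5000)
o1: d²=29 ≤ ρ²=54; F_rep = 28·(-2,-5)/29² = (-0.0666,-0.1665)
o2: d²=85 > ρ²=54 → inactive
o3: d²=40 ≤ ρ²=54; F_rep = 28·(-2,-6)/40² = (-0.0350,-0.1050)
F = F_att + ΣF_rep = (-4.6016,4.2285)
Δp = p'−p = (-0.5752,0.5286); α = Δx/Fx = (-773987/1345600) / (-773987/168200) = 1/8
check: Δy/Fy = (711239/1345600) / (711239/168200) = 1/8 ✓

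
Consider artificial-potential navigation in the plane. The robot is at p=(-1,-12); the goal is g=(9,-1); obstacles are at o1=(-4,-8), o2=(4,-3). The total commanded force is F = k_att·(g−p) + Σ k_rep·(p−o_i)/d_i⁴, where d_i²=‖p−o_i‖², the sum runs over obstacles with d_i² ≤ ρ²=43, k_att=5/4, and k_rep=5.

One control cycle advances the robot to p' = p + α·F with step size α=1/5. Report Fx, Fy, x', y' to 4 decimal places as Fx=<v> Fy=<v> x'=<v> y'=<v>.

F_att = 5/4·(g−p) = 5/4·(10,11) = (12.5000,13.7500)
o1: d²=25 ≤ ρ²=43; F_rep = 5·(3,-4)/25² = (0.0240,-0.0320)
o2: d²=106 > ρ²=43 → inactive
F = F_att + ΣF_rep = (12.5240,13.7180)
p' = p + 1/5·F = (1.5048,-9.2564)

Fx=12.5240 Fy=13.7180 x'=1.5048 y'=-9.2564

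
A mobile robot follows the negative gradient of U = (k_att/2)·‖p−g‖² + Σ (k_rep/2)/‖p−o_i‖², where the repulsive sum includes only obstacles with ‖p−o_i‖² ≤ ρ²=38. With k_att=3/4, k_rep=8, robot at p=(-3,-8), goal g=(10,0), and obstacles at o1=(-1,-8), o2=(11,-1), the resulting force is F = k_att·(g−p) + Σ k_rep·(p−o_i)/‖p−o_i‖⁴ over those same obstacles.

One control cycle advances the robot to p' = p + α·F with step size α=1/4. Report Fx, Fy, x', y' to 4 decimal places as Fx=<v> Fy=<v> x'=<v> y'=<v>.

F_att = 3/4·(g−p) = 3/4·(13,8) = (9.7500,6.0000)
o1: d²=4 ≤ ρ²=38; F_rep = 8·(-2,0)/4² = (-1.0000,0.0000)
o2: d²=245 > ρ²=38 → inactive
F = F_att + ΣF_rep = (8.7500,6.0000)
p' = p + 1/4·F = (-0.8125,-6.5000)

Fx=8.7500 Fy=6.0000 x'=-0.8125 y'=-6.5000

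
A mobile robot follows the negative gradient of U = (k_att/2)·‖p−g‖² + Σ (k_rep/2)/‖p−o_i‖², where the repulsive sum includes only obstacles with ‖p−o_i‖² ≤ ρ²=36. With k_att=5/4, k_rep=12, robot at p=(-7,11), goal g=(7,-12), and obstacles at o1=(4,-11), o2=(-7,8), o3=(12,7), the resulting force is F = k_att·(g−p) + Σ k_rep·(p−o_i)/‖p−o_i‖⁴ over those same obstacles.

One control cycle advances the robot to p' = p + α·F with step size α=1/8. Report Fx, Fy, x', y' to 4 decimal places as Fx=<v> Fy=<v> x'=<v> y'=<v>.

Fx=17.5000 Fy=-28.3056 x'=-4.8125 y'=7.4618

F_att = 5/4·(g−p) = 5/4·(14,-23) = (17.5000,-28.7500)
o1: d²=605 > ρ²=36 → inactive
o2: d²=9 ≤ ρ²=36; F_rep = 12·(0,3)/9² = (0.0000,0.4444)
o3: d²=377 > ρ²=36 → inactive
F = F_att + ΣF_rep = (17.5000,-28.3056)
p' = p + 1/8·F = (-4.8125,7.4618)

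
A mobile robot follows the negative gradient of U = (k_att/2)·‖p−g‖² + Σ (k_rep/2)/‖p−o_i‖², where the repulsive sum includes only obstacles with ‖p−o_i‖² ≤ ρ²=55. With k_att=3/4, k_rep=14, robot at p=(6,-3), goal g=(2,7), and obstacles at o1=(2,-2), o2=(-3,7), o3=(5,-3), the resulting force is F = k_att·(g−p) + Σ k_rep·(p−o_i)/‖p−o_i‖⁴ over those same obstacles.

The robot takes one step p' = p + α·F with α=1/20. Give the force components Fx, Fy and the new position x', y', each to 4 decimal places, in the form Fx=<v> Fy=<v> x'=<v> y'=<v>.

F_att = 3/4·(g−p) = 3/4·(-4,10) = (-3.0000,7.5000)
o1: d²=17 ≤ ρ²=55; F_rep = 14·(4,-1)/17² = (0.1938,-0.0484)
o2: d²=181 > ρ²=55 → inactive
o3: d²=1 ≤ ρ²=55; F_rep = 14·(1,0)/1² = (14.0000,0.0000)
F = F_att + ΣF_rep = (11.1938,7.4516)
p' = p + 1/20·F = (6.5597,-2.6274)

Fx=11.1938 Fy=7.4516 x'=6.5597 y'=-2.6274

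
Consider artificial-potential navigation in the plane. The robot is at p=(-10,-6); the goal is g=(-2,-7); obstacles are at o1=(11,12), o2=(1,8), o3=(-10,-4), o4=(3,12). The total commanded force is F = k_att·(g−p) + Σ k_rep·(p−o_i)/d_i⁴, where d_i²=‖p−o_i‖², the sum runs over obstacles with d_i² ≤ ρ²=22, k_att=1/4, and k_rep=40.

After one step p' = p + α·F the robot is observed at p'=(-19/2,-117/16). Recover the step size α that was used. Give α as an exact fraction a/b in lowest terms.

F_att = 1/4·(g−p) = 1/4·(8,-1) = (2.0000,-0.2500)
o1: d²=765 > ρ²=22 → inactive
o2: d²=317 > ρ²=22 → inactive
o3: d²=4 ≤ ρ²=22; F_rep = 40·(0,-2)/4² = (0.0000,-5.0000)
o4: d²=493 > ρ²=22 → inactive
F = F_att + ΣF_rep = (2.0000,-5.2500)
Δp = p'−p = (0.5000,-1.3125); α = Δx/Fx = (1/2) / (2) = 1/4
check: Δy/Fy = (-21/16) / (-21/4) = 1/4 ✓

α = 1/4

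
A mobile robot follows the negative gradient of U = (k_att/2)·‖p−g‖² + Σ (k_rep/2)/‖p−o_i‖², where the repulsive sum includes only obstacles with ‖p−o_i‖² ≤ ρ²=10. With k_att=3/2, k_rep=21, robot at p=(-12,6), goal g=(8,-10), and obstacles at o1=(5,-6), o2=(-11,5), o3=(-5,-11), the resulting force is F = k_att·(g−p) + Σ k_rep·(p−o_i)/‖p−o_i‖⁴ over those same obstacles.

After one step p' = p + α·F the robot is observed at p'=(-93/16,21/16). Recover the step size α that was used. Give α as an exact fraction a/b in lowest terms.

α = 1/4

F_att = 3/2·(g−p) = 3/2·(20,-16) = (30.0000,-24.0000)
o1: d²=433 > ρ²=10 → inactive
o2: d²=2 ≤ ρ²=10; F_rep = 21·(-1,1)/2² = (-5.2500,5.2500)
o3: d²=338 > ρ²=10 → inactive
F = F_att + ΣF_rep = (24.7500,-18.7500)
Δp = p'−p = (6.1875,-4.6875); α = Δx/Fx = (99/16) / (99/4) = 1/4
check: Δy/Fy = (-75/16) / (-75/4) = 1/4 ✓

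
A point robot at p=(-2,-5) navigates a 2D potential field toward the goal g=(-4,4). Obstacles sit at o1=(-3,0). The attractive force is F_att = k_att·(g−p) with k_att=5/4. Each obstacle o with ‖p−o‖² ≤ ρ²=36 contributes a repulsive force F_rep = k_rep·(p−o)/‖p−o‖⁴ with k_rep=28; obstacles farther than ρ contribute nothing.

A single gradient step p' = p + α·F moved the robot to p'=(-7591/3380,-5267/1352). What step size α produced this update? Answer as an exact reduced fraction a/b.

α = 1/10

F_att = 5/4·(g−p) = 5/4·(-2,9) = (-2.5000,11.2500)
o1: d²=26 ≤ ρ²=36; F_rep = 28·(1,-5)/26² = (0.0414,-0.2071)
F = F_att + ΣF_rep = (-2.4586,11.0429)
Δp = p'−p = (-0.2459,1.1043); α = Δx/Fx = (-831/3380) / (-831/338) = 1/10
check: Δy/Fy = (1493/1352) / (7465/676) = 1/10 ✓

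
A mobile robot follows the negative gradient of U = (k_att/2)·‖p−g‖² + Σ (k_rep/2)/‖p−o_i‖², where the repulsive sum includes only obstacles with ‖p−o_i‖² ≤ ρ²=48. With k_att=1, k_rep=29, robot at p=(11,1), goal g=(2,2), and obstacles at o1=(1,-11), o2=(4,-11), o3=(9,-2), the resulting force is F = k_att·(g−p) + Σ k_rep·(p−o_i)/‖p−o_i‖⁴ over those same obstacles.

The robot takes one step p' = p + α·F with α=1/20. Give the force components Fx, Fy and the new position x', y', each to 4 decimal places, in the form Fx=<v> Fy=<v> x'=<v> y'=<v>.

F_att = 1·(g−p) = 1·(-9,1) = (-9.0000,1.0000)
o1: d²=244 > ρ²=48 → inactive
o2: d²=193 > ρ²=48 → inactive
o3: d²=13 ≤ ρ²=48; F_rep = 29·(2,3)/13² = (0.3432,0.5148)
F = F_att + ΣF_rep = (-8.6568,1.5148)
p' = p + 1/20·F = (10.5672,1.0757)

Fx=-8.6568 Fy=1.5148 x'=10.5672 y'=1.0757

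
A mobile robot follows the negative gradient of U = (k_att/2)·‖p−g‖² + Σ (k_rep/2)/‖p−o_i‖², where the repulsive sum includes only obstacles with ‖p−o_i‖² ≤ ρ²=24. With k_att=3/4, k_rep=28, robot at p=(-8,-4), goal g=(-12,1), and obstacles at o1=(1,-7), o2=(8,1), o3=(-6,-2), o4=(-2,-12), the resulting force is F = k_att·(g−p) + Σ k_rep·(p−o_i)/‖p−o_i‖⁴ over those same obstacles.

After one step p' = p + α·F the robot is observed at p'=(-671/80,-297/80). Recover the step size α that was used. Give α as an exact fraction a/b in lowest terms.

F_att = 3/4·(g−p) = 3/4·(-4,5) = (-3.0000,3.7500)
o1: d²=90 > ρ²=24 → inactive
o2: d²=281 > ρ²=24 → inactive
o3: d²=8 ≤ ρ²=24; F_rep = 28·(-2,-2)/8² = (-0.8750,-0.8750)
o4: d²=100 > ρ²=24 → inactive
F = F_att + ΣF_rep = (-3.8750,2.8750)
Δp = p'−p = (-0.3875,0.2875); α = Δx/Fx = (-31/80) / (-31/8) = 1/10
check: Δy/Fy = (23/80) / (23/8) = 1/10 ✓

α = 1/10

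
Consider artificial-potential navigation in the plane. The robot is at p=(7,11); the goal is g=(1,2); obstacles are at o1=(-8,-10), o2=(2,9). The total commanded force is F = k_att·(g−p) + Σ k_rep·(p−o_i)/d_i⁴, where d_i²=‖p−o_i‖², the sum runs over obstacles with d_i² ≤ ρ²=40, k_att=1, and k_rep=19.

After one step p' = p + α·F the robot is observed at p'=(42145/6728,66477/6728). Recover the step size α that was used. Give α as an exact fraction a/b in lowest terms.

F_att = 1·(g−p) = 1·(-6,-9) = (-6.0000,-9.0000)
o1: d²=666 > ρ²=40 → inactive
o2: d²=29 ≤ ρ²=40; F_rep = 19·(5,2)/29² = (0.1130,0.0452)
F = F_att + ΣF_rep = (-5.8870,-8.9548)
Δp = p'−p = (-0.7359,-1.1194); α = Δx/Fx = (-4951/6728) / (-4951/841) = 1/8
check: Δy/Fy = (-7531/6728) / (-7531/841) = 1/8 ✓

α = 1/8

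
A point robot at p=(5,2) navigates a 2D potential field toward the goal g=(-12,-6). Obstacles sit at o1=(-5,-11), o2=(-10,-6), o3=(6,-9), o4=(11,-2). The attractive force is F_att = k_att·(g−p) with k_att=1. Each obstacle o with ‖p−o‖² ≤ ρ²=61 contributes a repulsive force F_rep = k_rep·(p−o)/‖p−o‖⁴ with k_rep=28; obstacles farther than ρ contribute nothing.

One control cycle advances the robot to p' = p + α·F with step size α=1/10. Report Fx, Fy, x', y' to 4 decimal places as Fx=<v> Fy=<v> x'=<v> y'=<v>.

F_att = 1·(g−p) = 1·(-17,-8) = (-17.0000,-8.0000)
o1: d²=269 > ρ²=61 → inactive
o2: d²=289 > ρ²=61 → inactive
o3: d²=122 > ρ²=61 → inactive
o4: d²=52 ≤ ρ²=61; F_rep = 28·(-6,4)/52² = (-0.0621,0.0414)
F = F_att + ΣF_rep = (-17.0621,-7.9586)
p' = p + 1/10·F = (3.2938,1.2041)

Fx=-17.0621 Fy=-7.9586 x'=3.2938 y'=1.2041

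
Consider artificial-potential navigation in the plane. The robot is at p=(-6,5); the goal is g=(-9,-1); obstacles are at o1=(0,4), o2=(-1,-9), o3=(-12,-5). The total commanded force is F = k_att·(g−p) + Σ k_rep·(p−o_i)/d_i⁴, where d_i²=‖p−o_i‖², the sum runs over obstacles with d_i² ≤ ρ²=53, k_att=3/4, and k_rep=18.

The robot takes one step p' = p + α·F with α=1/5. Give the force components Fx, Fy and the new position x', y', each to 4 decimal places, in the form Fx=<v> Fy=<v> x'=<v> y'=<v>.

F_att = 3/4·(g−p) = 3/4·(-3,-6) = (-2.2500,-4.5000)
o1: d²=37 ≤ ρ²=53; F_rep = 18·(-6,1)/37² = (-0.0789,0.0131)
o2: d²=221 > ρ²=53 → inactive
o3: d²=136 > ρ²=53 → inactive
F = F_att + ΣF_rep = (-2.3289,-4.4869)
p' = p + 1/5·F = (-6.4658,4.1026)

Fx=-2.3289 Fy=-4.4869 x'=-6.4658 y'=4.1026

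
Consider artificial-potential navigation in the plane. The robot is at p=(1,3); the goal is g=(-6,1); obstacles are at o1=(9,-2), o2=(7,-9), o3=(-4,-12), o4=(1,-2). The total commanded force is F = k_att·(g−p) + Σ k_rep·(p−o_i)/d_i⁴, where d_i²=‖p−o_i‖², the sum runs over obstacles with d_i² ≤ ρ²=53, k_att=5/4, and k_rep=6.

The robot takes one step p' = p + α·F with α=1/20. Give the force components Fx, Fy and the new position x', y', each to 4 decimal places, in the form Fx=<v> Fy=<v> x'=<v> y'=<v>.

Fx=-8.7500 Fy=-2.4520 x'=0.5625 y'=2.8774

F_att = 5/4·(g−p) = 5/4·(-7,-2) = (-8.7500,-2.5000)
o1: d²=89 > ρ²=53 → inactive
o2: d²=180 > ρ²=53 → inactive
o3: d²=250 > ρ²=53 → inactive
o4: d²=25 ≤ ρ²=53; F_rep = 6·(0,5)/25² = (0.0000,0.0480)
F = F_att + ΣF_rep = (-8.7500,-2.4520)
p' = p + 1/20·F = (0.5625,2.8774)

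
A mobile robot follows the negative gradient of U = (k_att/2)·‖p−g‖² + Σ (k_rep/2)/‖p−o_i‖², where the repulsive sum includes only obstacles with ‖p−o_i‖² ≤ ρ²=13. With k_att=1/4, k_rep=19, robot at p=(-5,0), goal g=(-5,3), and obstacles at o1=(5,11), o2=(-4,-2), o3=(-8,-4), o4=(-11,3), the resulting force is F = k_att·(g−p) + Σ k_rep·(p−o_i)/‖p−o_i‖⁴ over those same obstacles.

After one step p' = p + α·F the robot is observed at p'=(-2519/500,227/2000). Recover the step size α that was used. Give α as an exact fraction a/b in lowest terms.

F_att = 1/4·(g−p) = 1/4·(0,3) = (0.0000,0.7500)
o1: d²=221 > ρ²=13 → inactive
o2: d²=5 ≤ ρ²=13; F_rep = 19·(-1,2)/5² = (-0.7600,1.5200)
o3: d²=25 > ρ²=13 → inactive
o4: d²=45 > ρ²=13 → inactive
F = F_att + ΣF_rep = (-0.7600,2.2700)
Δp = p'−p = (-0.0380,0.1135); α = Δx/Fx = (-19/500) / (-19/25) = 1/20
check: Δy/Fy = (227/2000) / (227/100) = 1/20 ✓

α = 1/20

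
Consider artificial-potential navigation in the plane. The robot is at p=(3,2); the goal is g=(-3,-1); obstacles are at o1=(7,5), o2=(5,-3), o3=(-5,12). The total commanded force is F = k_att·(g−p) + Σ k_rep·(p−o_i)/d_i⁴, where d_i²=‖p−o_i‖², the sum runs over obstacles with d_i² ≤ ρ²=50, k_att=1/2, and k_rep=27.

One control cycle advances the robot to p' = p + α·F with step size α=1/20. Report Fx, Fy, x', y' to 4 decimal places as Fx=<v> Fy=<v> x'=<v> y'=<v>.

F_att = 1/2·(g−p) = 1/2·(-6,-3) = (-3.0000,-1.5000)
o1: d²=25 ≤ ρ²=50; F_rep = 27·(-4,-3)/25² = (-0.1728,-0.1296)
o2: d²=29 ≤ ρ²=50; F_rep = 27·(-2,5)/29² = (-0.0642,0.1605)
o3: d²=164 > ρ²=50 → inactive
F = F_att + ΣF_rep = (-3.2370,-1.4691)
p' = p + 1/20·F = (2.8381,1.9265)

Fx=-3.2370 Fy=-1.4691 x'=2.8381 y'=1.9265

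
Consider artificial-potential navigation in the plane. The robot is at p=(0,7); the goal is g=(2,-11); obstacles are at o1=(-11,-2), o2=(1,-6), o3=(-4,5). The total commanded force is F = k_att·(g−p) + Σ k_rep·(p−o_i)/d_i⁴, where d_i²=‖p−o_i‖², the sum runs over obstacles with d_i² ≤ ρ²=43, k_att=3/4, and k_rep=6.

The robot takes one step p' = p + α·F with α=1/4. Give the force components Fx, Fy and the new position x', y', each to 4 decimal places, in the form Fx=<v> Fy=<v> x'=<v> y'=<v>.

Fx=1.5600 Fy=-13.4700 x'=0.3900 y'=3.6325

F_att = 3/4·(g−p) = 3/4·(2,-18) = (1.5000,-13.5000)
o1: d²=202 > ρ²=43 → inactive
o2: d²=170 > ρ²=43 → inactive
o3: d²=20 ≤ ρ²=43; F_rep = 6·(4,2)/20² = (0.0600,0.0300)
F = F_att + ΣF_rep = (1.5600,-13.4700)
p' = p + 1/4·F = (0.3900,3.6325)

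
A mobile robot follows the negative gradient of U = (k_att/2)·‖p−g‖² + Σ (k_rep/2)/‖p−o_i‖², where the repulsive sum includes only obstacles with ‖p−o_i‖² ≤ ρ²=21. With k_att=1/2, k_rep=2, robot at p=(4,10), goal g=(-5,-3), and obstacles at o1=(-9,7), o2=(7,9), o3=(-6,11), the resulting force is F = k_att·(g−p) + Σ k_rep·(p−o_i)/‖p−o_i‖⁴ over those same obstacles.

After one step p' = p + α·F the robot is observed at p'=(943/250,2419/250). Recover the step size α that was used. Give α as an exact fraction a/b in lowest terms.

F_att = 1/2·(g−p) = 1/2·(-9,-13) = (-4.5000,-6.5000)
o1: d²=178 > ρ²=21 → inactive
o2: d²=10 ≤ ρ²=21; F_rep = 2·(-3,1)/10² = (-0.0600,0.0200)
o3: d²=101 > ρ²=21 → inactive
F = F_att + ΣF_rep = (-4.5600,-6.4800)
Δp = p'−p = (-0.2280,-0.3240); α = Δx/Fx = (-57/250) / (-114/25) = 1/20
check: Δy/Fy = (-81/250) / (-162/25) = 1/20 ✓

α = 1/20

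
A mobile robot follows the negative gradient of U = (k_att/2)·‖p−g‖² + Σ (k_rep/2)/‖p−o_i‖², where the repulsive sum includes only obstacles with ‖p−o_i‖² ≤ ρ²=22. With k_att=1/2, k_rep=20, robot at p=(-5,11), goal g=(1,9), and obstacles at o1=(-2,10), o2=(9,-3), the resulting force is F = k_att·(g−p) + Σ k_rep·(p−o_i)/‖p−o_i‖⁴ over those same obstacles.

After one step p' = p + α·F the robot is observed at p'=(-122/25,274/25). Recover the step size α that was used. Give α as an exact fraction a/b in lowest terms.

α = 1/20

F_att = 1/2·(g−p) = 1/2·(6,-2) = (3.0000,-1.0000)
o1: d²=10 ≤ ρ²=22; F_rep = 20·(-3,1)/10² = (-0.6000,0.2000)
o2: d²=392 > ρ²=22 → inactive
F = F_att + ΣF_rep = (2.4000,-0.8000)
Δp = p'−p = (0.1200,-0.0400); α = Δx/Fx = (3/25) / (12/5) = 1/20
check: Δy/Fy = (-1/25) / (-4/5) = 1/20 ✓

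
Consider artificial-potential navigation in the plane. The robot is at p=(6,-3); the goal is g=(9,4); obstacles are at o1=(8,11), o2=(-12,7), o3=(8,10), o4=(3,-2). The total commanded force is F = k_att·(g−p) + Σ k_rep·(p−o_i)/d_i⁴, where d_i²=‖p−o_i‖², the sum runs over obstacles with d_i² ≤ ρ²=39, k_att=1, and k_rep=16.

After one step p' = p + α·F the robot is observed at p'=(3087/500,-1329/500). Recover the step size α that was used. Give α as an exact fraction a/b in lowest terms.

F_att = 1·(g−p) = 1·(3,7) = (3.0000,7.0000)
o1: d²=200 > ρ²=39 → inactive
o2: d²=424 > ρ²=39 → inactive
o3: d²=173 > ρ²=39 → inactive
o4: d²=10 ≤ ρ²=39; F_rep = 16·(3,-1)/10² = (0.4800,-0.1600)
F = F_att + ΣF_rep = (3.4800,6.8400)
Δp = p'−p = (0.1740,0.3420); α = Δx/Fx = (87/500) / (87/25) = 1/20
check: Δy/Fy = (171/500) / (171/25) = 1/20 ✓

α = 1/20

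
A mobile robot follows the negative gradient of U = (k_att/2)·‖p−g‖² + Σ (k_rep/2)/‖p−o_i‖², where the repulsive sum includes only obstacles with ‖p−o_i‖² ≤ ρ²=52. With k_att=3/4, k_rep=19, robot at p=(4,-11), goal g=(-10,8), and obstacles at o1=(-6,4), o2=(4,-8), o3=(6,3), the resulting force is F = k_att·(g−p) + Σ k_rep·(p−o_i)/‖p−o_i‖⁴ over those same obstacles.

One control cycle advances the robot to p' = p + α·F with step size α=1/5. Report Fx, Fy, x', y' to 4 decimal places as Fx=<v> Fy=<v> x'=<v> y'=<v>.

Fx=-10.5000 Fy=13.5463 x'=1.9000 y'=-8.2907

F_att = 3/4·(g−p) = 3/4·(-14,19) = (-10.5000,14.2500)
o1: d²=325 > ρ²=52 → inactive
o2: d²=9 ≤ ρ²=52; F_rep = 19·(0,-3)/9² = (0.0000,-0.7037)
o3: d²=200 > ρ²=52 → inactive
F = F_att + ΣF_rep = (-10.5000,13.5463)
p' = p + 1/5·F = (1.9000,-8.2907)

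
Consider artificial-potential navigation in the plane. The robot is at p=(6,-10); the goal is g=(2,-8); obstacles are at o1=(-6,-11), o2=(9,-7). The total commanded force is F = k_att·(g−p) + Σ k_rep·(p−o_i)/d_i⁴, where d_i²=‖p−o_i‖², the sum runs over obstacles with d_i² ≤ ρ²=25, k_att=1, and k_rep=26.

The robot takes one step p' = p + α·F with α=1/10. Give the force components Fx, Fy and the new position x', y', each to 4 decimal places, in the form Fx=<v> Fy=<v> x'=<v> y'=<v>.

F_att = 1·(g−p) = 1·(-4,2) = (-4.0000,2.0000)
o1: d²=145 > ρ²=25 → inactive
o2: d²=18 ≤ ρ²=25; F_rep = 26·(-3,-3)/18² = (-0.2407,-0.2407)
F = F_att + ΣF_rep = (-4.2407,1.7593)
p' = p + 1/10·F = (5.5759,-9.8241)

Fx=-4.2407 Fy=1.7593 x'=5.5759 y'=-9.8241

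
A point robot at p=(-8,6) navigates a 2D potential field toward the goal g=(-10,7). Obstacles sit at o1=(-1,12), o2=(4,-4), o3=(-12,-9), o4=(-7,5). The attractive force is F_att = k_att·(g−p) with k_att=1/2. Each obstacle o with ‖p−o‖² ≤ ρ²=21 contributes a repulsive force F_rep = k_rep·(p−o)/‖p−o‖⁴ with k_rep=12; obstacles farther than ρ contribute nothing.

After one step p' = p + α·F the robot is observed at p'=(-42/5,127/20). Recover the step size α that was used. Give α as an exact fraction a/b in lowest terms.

F_att = 1/2·(g−p) = 1/2·(-2,1) = (-1.0000,0.5000)
o1: d²=85 > ρ²=21 → inactive
o2: d²=244 > ρ²=21 → inactive
o3: d²=241 > ρ²=21 → inactive
o4: d²=2 ≤ ρ²=21; F_rep = 12·(-1,1)/2² = (-3.0000,3.0000)
F = F_att + ΣF_rep = (-4.0000,3.5000)
Δp = p'−p = (-0.4000,0.3500); α = Δx/Fx = (-2/5) / (-4) = 1/10
check: Δy/Fy = (7/20) / (7/2) = 1/10 ✓

α = 1/10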